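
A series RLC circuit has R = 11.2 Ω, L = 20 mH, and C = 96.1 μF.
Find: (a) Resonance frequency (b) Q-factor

Step 1 — Resonance condition Im(Z)=0 gives ω₀ = 1/√(LC).
Step 2 — ω₀ = 1/√(0.02·9.61e-05) = 721.3 rad/s.
Step 3 — f₀ = ω₀/(2π) = 114.8 Hz.
Step 4 — Series Q: Q = ω₀L/R = 721.3·0.02/11.2 = 1.288.

(a) f₀ = 114.8 Hz  (b) Q = 1.288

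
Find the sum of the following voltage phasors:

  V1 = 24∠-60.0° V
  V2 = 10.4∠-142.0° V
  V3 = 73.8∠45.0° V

Step 1 — Convert each phasor to rectangular form:
  V1 = 24·(cos(-60.0°) + j·sin(-60.0°)) = 12 - j20.78 V
  V2 = 10.4·(cos(-142.0°) + j·sin(-142.0°)) = -8.195 - j6.403 V
  V3 = 73.8·(cos(45.0°) + j·sin(45.0°)) = 52.18 + j52.18 V
Step 2 — Sum components: V_total = 55.99 + j25 V.
Step 3 — Convert to polar: |V_total| = 61.32 V, ∠V_total = 24.1°.

V_total = 61.32∠24.1° V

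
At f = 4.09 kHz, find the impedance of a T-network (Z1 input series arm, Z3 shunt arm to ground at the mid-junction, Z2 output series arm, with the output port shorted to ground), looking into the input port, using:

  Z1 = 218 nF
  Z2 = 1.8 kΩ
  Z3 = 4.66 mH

Step 1 — Angular frequency: ω = 2π·f = 2π·4090 = 2.57e+04 rad/s.
Step 2 — Component impedances:
  Z1: Z = 1/(jωC) = -j/(ω·C) = 0 - j178.5 Ω
  Z2: Z = R = 1800 Ω
  Z3: Z = jωL = j·2.57e+04·0.00466 = 0 + j119.8 Ω
Step 3 — With the output port shorted to ground, the output series arm Z2 runs from the junction to ground; the shunt arm Z3 also runs from the junction to ground. They appear in parallel: Z3 || Z2 = 7.932 + j119.2 Ω.
Step 4 — Series with input arm Z1: Z_in = Z1 + (Z3 || Z2) = 7.932 - j59.27 Ω = 59.8∠-82.4° Ω.

Z = 7.932 - j59.27 Ω = 59.8∠-82.4° Ω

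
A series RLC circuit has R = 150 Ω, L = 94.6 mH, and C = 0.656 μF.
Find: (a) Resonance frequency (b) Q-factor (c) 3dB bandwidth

Step 1 — Resonance condition Im(Z)=0 gives ω₀ = 1/√(LC).
Step 2 — ω₀ = 1/√(0.0946·6.56e-07) = 4014 rad/s.
Step 3 — f₀ = ω₀/(2π) = 638.9 Hz.
Step 4 — Series Q: Q = ω₀L/R = 4014·0.0946/150 = 2.532.
Step 5 — 3dB bandwidth: Δω = ω₀/Q = 1586 rad/s; BW = Δω/(2π) = 252.4 Hz.

(a) f₀ = 638.9 Hz  (b) Q = 2.532  (c) BW = 252.4 Hz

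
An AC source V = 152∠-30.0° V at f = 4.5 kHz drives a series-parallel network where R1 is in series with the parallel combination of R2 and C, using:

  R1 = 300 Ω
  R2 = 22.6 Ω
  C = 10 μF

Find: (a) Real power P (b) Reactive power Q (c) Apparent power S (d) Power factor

Step 1 — Angular frequency: ω = 2π·f = 2π·4500 = 2.827e+04 rad/s.
Step 2 — Component impedances:
  R1: Z = R = 300 Ω
  R2: Z = R = 22.6 Ω
  C: Z = 1/(jωC) = -j/(ω·C) = 0 - j3.537 Ω
Step 3 — Parallel branch: R2 || C = 1/(1/R2 + 1/C) = 0.5403 - j3.452 Ω.
Step 4 — Series with R1: Z_total = R1 + (R2 || C) = 300.5 - j3.452 Ω = 300.6∠-0.7° Ω.
Step 5 — Source phasor: V = 152∠-30.0° V = 131.6 - j76 V.
Step 6 — Current: I = V / Z = 0.4408 - j0.2478 A = 0.5057∠-29.3° A.
Step 7 — Complex power: S = V·I* = 76.86 - j0.8829 VA.
Step 8 — Real power: P = Re(S) = 76.86 W.
Step 9 — Reactive power: Q = Im(S) = -0.8829 VAR.
Step 10 — Apparent power: |S| = 76.87 VA.
Step 11 — Power factor: PF = P/|S| = 0.9999 (leading).

(a) P = 76.86 W  (b) Q = -0.8829 VAR  (c) S = 76.87 VA  (d) PF = 0.9999 (leading)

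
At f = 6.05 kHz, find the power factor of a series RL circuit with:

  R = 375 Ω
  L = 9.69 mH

Step 1 — Angular frequency: ω = 2π·f = 2π·6050 = 3.801e+04 rad/s.
Step 2 — Component impedances:
  R: Z = R = 375 Ω
  L: Z = jωL = j·3.801e+04·0.00969 = 0 + j368.3 Ω
Step 3 — Series combination: Z_total = R + L = 375 + j368.3 Ω = 525.6∠44.5° Ω.
Step 4 — Power factor: PF = cos(φ) = Re(Z)/|Z| = 375/525.65 = 0.7134.
Step 5 — Type: Im(Z) = 368.3 ⇒ lagging (phase φ = 44.5°).

PF = 0.7134 (lagging, φ = 44.5°)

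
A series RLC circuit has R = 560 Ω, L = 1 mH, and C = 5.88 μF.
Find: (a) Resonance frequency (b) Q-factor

Step 1 — Resonance condition Im(Z)=0 gives ω₀ = 1/√(LC).
Step 2 — ω₀ = 1/√(0.001·5.88e-06) = 1.304e+04 rad/s.
Step 3 — f₀ = ω₀/(2π) = 2076 Hz.
Step 4 — Series Q: Q = ω₀L/R = 1.304e+04·0.001/560 = 0.02329.

(a) f₀ = 2076 Hz  (b) Q = 0.02329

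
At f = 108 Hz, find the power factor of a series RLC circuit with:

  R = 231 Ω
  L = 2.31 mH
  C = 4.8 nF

Step 1 — Angular frequency: ω = 2π·f = 2π·108 = 678.6 rad/s.
Step 2 — Component impedances:
  R: Z = R = 231 Ω
  L: Z = jωL = j·678.6·0.00231 = 0 + j1.568 Ω
  C: Z = 1/(jωC) = -j/(ω·C) = 0 - j3.07e+05 Ω
Step 3 — Series combination: Z_total = R + L + C = 231 - j3.07e+05 Ω = 3.07e+05∠-90.0° Ω.
Step 4 — Power factor: PF = cos(φ) = Re(Z)/|Z| = 231/3.07e+05 = 0.0007524.
Step 5 — Type: Im(Z) = -3.07e+05 ⇒ leading (phase φ = -90.0°).

PF = 0.0007524 (leading, φ = -90.0°)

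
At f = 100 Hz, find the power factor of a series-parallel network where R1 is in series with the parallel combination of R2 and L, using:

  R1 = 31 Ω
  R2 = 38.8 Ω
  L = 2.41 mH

Step 1 — Angular frequency: ω = 2π·f = 2π·100 = 628.3 rad/s.
Step 2 — Component impedances:
  R1: Z = R = 31 Ω
  R2: Z = R = 38.8 Ω
  L: Z = jωL = j·628.3·0.00241 = 0 + j1.514 Ω
Step 3 — Parallel branch: R2 || L = 1/(1/R2 + 1/L) = 0.05901 + j1.512 Ω.
Step 4 — Series with R1: Z_total = R1 + (R2 || L) = 31.06 + j1.512 Ω = 31.1∠2.8° Ω.
Step 5 — Power factor: PF = cos(φ) = Re(Z)/|Z| = 31.059/31.096 = 0.9988.
Step 6 — Type: Im(Z) = 1.512 ⇒ lagging (phase φ = 2.8°).

PF = 0.9988 (lagging, φ = 2.8°)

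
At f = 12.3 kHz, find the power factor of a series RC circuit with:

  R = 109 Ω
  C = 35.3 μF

Step 1 — Angular frequency: ω = 2π·f = 2π·1.23e+04 = 7.728e+04 rad/s.
Step 2 — Component impedances:
  R: Z = R = 109 Ω
  C: Z = 1/(jωC) = -j/(ω·C) = 0 - j0.3666 Ω
Step 3 — Series combination: Z_total = R + C = 109 - j0.3666 Ω = 109∠-0.2° Ω.
Step 4 — Power factor: PF = cos(φ) = Re(Z)/|Z| = 109/109 = 1.
Step 5 — Type: Im(Z) = -0.3666 ⇒ leading (phase φ = -0.2°).

PF = 1 (leading, φ = -0.2°)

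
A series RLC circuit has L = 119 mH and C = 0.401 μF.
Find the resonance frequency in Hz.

Step 1 — Resonance condition Im(Z)=0 gives ω₀ = 1/√(LC).
Step 2 — ω₀ = 1/√(0.119·4.01e-07) = 4578 rad/s.
Step 3 — f₀ = ω₀/(2π) = 728.6 Hz.

f₀ = 728.6 Hz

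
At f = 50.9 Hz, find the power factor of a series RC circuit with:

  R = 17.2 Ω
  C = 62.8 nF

Step 1 — Angular frequency: ω = 2π·f = 2π·50.9 = 319.8 rad/s.
Step 2 — Component impedances:
  R: Z = R = 17.2 Ω
  C: Z = 1/(jωC) = -j/(ω·C) = 0 - j4.979e+04 Ω
Step 3 — Series combination: Z_total = R + C = 17.2 - j4.979e+04 Ω = 4.979e+04∠-90.0° Ω.
Step 4 — Power factor: PF = cos(φ) = Re(Z)/|Z| = 17.2/4.979e+04 = 0.0003455.
Step 5 — Type: Im(Z) = -4.979e+04 ⇒ leading (phase φ = -90.0°).

PF = 0.0003455 (leading, φ = -90.0°)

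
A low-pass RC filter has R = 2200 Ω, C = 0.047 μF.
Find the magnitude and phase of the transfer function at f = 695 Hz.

Step 1 — Angular frequency: ω = 2π·695 = 4367 rad/s.
Step 2 — Transfer function: H(jω) = 1/(1 + jωRC).
Step 3 — Denominator: 1 + jωRC = 1 + j·4367·2200·4.7e-08 = 1 + j0.4515.
Step 4 — H = 0.8306 - j0.3751.
Step 5 — Magnitude: |H| = 0.9114 (-0.8 dB); phase: φ = -24.3°.

|H| = 0.9114 (-0.8 dB), φ = -24.3°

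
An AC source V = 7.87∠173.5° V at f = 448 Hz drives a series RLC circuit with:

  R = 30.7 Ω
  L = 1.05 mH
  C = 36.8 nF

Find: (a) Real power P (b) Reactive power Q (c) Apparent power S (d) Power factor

Step 1 — Angular frequency: ω = 2π·f = 2π·448 = 2815 rad/s.
Step 2 — Component impedances:
  R: Z = R = 30.7 Ω
  L: Z = jωL = j·2815·0.00105 = 0 + j2.956 Ω
  C: Z = 1/(jωC) = -j/(ω·C) = 0 - j9654 Ω
Step 3 — Series combination: Z_total = R + L + C = 30.7 - j9651 Ω = 9651∠-89.8° Ω.
Step 4 — Source phasor: V = 7.87∠173.5° V = -7.819 + j0.8909 V.
Step 5 — Current: I = V / Z = -9.489e-05 - j0.0008099 A = 0.0008155∠-96.7° A.
Step 6 — Complex power: S = V·I* = 2.042e-05 - j0.006418 VA.
Step 7 — Real power: P = Re(S) = 2.042e-05 W.
Step 8 — Reactive power: Q = Im(S) = -0.006418 VAR.
Step 9 — Apparent power: |S| = 0.006418 VA.
Step 10 — Power factor: PF = P/|S| = 0.003181 (leading).

(a) P = 2.042e-05 W  (b) Q = -0.006418 VAR  (c) S = 0.006418 VA  (d) PF = 0.003181 (leading)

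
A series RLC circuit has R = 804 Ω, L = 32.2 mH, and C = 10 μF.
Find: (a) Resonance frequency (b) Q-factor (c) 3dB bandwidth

Step 1 — Resonance: ω₀ = 1/√(LC) = 1/√(0.0322·1e-05) = 1762 rad/s.
Step 2 — f₀ = ω₀/(2π) = 280.5 Hz.
Step 3 — Series Q: Q = ω₀L/R = 1762·0.0322/804 = 0.07058.
Step 4 — Bandwidth: Δω = ω₀/Q = 2.497e+04 rad/s; BW = Δω/(2π) = 3974 Hz.

(a) f₀ = 280.5 Hz  (b) Q = 0.07058  (c) BW = 3974 Hz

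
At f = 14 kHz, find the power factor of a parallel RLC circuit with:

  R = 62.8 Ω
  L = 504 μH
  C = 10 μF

Step 1 — Angular frequency: ω = 2π·f = 2π·1.4e+04 = 8.796e+04 rad/s.
Step 2 — Component impedances:
  R: Z = R = 62.8 Ω
  L: Z = jωL = j·8.796e+04·0.000504 = 0 + j44.33 Ω
  C: Z = 1/(jωC) = -j/(ω·C) = 0 - j1.137 Ω
Step 3 — Parallel combination: 1/Z_total = 1/R + 1/L + 1/C; Z_total = 0.02167 - j1.166 Ω = 1.167∠-88.9° Ω.
Step 4 — Power factor: PF = cos(φ) = Re(Z)/|Z| = 0.021669/1.1665 = 0.01858.
Step 5 — Type: Im(Z) = -1.166 ⇒ leading (phase φ = -88.9°).

PF = 0.01858 (leading, φ = -88.9°)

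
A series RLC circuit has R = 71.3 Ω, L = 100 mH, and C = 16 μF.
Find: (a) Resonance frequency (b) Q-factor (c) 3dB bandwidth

Step 1 — Resonance: ω₀ = 1/√(LC) = 1/√(0.1·1.6e-05) = 790.6 rad/s.
Step 2 — f₀ = ω₀/(2π) = 125.8 Hz.
Step 3 — Series Q: Q = ω₀L/R = 790.6·0.1/71.3 = 1.109.
Step 4 — Bandwidth: Δω = ω₀/Q = 713 rad/s; BW = Δω/(2π) = 113.5 Hz.

(a) f₀ = 125.8 Hz  (b) Q = 1.109  (c) BW = 113.5 Hz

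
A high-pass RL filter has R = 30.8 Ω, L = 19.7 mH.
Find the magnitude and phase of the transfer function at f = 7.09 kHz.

Step 1 — Angular frequency: ω = 2π·7090 = 4.455e+04 rad/s.
Step 2 — Transfer function: H(jω) = jωL/(R + jωL).
Step 3 — Numerator jωL = j·877.6; denominator R + jωL = 30.8 + j877.6.
Step 4 — H = 0.9988 + j0.03505.
Step 5 — Magnitude: |H| = 0.9994 (-0.0 dB); phase: φ = 2.0°.

|H| = 0.9994 (-0.0 dB), φ = 2.0°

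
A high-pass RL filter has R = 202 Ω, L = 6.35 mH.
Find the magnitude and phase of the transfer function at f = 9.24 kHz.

Step 1 — Angular frequency: ω = 2π·9240 = 5.806e+04 rad/s.
Step 2 — Transfer function: H(jω) = jωL/(R + jωL).
Step 3 — Numerator jωL = j·368.7; denominator R + jωL = 202 + j368.7.
Step 4 — H = 0.7691 + j0.4214.
Step 5 — Magnitude: |H| = 0.877 (-1.1 dB); phase: φ = 28.7°.

|H| = 0.877 (-1.1 dB), φ = 28.7°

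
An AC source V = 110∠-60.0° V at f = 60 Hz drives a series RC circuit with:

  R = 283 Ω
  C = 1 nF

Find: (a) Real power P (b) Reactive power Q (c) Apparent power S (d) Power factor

Step 1 — Angular frequency: ω = 2π·f = 2π·60 = 377 rad/s.
Step 2 — Component impedances:
  R: Z = R = 283 Ω
  C: Z = 1/(jωC) = -j/(ω·C) = 0 - j2.653e+06 Ω
Step 3 — Series combination: Z_total = R + C = 283 - j2.653e+06 Ω = 2.653e+06∠-90.0° Ω.
Step 4 — Source phasor: V = 110∠-60.0° V = 55 - j95.26 V.
Step 5 — Current: I = V / Z = 3.592e-05 + j2.073e-05 A = 4.147e-05∠30.0° A.
Step 6 — Complex power: S = V·I* = 4.867e-07 - j0.004562 VA.
Step 7 — Real power: P = Re(S) = 4.867e-07 W.
Step 8 — Reactive power: Q = Im(S) = -0.004562 VAR.
Step 9 — Apparent power: |S| = 0.004562 VA.
Step 10 — Power factor: PF = P/|S| = 0.0001067 (leading).

(a) P = 4.867e-07 W  (b) Q = -0.004562 VAR  (c) S = 0.004562 VA  (d) PF = 0.0001067 (leading)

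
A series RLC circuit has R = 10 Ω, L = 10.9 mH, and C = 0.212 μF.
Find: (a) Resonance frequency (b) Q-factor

Step 1 — Resonance condition Im(Z)=0 gives ω₀ = 1/√(LC).
Step 2 — ω₀ = 1/√(0.0109·2.12e-07) = 2.08e+04 rad/s.
Step 3 — f₀ = ω₀/(2π) = 3311 Hz.
Step 4 — Series Q: Q = ω₀L/R = 2.08e+04·0.0109/10 = 22.67.

(a) f₀ = 3311 Hz  (b) Q = 22.67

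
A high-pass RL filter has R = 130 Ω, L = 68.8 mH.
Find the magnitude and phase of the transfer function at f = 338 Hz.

Step 1 — Angular frequency: ω = 2π·338 = 2124 rad/s.
Step 2 — Transfer function: H(jω) = jωL/(R + jωL).
Step 3 — Numerator jωL = j·146.1; denominator R + jωL = 130 + j146.1.
Step 4 — H = 0.5582 + j0.4966.
Step 5 — Magnitude: |H| = 0.7471 (-2.5 dB); phase: φ = 41.7°.

|H| = 0.7471 (-2.5 dB), φ = 41.7°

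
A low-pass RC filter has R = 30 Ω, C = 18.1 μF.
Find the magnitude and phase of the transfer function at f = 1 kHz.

Step 1 — Angular frequency: ω = 2π·1000 = 6283 rad/s.
Step 2 — Transfer function: H(jω) = 1/(1 + jωRC).
Step 3 — Denominator: 1 + jωRC = 1 + j·6283·30·1.81e-05 = 1 + j3.412.
Step 4 — H = 0.07911 - j0.2699.
Step 5 — Magnitude: |H| = 0.2813 (-11.0 dB); phase: φ = -73.7°.

|H| = 0.2813 (-11.0 dB), φ = -73.7°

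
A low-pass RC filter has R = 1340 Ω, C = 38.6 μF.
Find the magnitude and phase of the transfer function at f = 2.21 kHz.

Step 1 — Angular frequency: ω = 2π·2210 = 1.389e+04 rad/s.
Step 2 — Transfer function: H(jω) = 1/(1 + jωRC).
Step 3 — Denominator: 1 + jωRC = 1 + j·1.389e+04·1340·3.86e-05 = 1 + j718.2.
Step 4 — H = 1.939e-06 - j0.001392.
Step 5 — Magnitude: |H| = 0.001392 (-57.1 dB); phase: φ = -89.9°.

|H| = 0.001392 (-57.1 dB), φ = -89.9°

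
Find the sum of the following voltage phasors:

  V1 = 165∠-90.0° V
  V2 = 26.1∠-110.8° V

Step 1 — Convert each phasor to rectangular form:
  V1 = 165·(cos(-90.0°) + j·sin(-90.0°)) = 0 - j165 V
  V2 = 26.1·(cos(-110.8°) + j·sin(-110.8°)) = -9.268 - j24.4 V
Step 2 — Sum components: V_total = -9.268 - j189.4 V.
Step 3 — Convert to polar: |V_total| = 189.6 V, ∠V_total = -92.8°.

V_total = 189.6∠-92.8° V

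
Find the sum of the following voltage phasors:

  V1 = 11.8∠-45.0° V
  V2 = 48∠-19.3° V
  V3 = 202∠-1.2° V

Step 1 — Convert each phasor to rectangular form:
  V1 = 11.8·(cos(-45.0°) + j·sin(-45.0°)) = 8.344 - j8.344 V
  V2 = 48·(cos(-19.3°) + j·sin(-19.3°)) = 45.3 - j15.86 V
  V3 = 202·(cos(-1.2°) + j·sin(-1.2°)) = 202 - j4.23 V
Step 2 — Sum components: V_total = 255.6 - j28.44 V.
Step 3 — Convert to polar: |V_total| = 257.2 V, ∠V_total = -6.3°.

V_total = 257.2∠-6.3° V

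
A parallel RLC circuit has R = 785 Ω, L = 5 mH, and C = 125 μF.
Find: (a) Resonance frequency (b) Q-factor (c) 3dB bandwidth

Step 1 — Resonance: ω₀ = 1/√(LC) = 1/√(0.005·0.000125) = 1265 rad/s.
Step 2 — f₀ = ω₀/(2π) = 201.3 Hz.
Step 3 — Parallel Q: Q = R/(ω₀L) = 785/(1265·0.005) = 124.1.
Step 4 — Bandwidth: Δω = ω₀/Q = 10.19 rad/s; BW = Δω/(2π) = 1.622 Hz.

(a) f₀ = 201.3 Hz  (b) Q = 124.1  (c) BW = 1.622 Hz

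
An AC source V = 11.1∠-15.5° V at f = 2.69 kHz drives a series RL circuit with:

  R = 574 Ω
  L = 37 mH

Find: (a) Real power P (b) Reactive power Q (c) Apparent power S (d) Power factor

Step 1 — Angular frequency: ω = 2π·f = 2π·2690 = 1.69e+04 rad/s.
Step 2 — Component impedances:
  R: Z = R = 574 Ω
  L: Z = jωL = j·1.69e+04·0.037 = 0 + j625.4 Ω
Step 3 — Series combination: Z_total = R + L = 574 + j625.4 Ω = 848.9∠47.5° Ω.
Step 4 — Source phasor: V = 11.1∠-15.5° V = 10.7 - j2.966 V.
Step 5 — Current: I = V / Z = 0.005946 - j0.01165 A = 0.01308∠-63.0° A.
Step 6 — Complex power: S = V·I* = 0.09815 + j0.1069 VA.
Step 7 — Real power: P = Re(S) = 0.09815 W.
Step 8 — Reactive power: Q = Im(S) = 0.1069 VAR.
Step 9 — Apparent power: |S| = 0.1451 VA.
Step 10 — Power factor: PF = P/|S| = 0.6762 (lagging).

(a) P = 0.09815 W  (b) Q = 0.1069 VAR  (c) S = 0.1451 VA  (d) PF = 0.6762 (lagging)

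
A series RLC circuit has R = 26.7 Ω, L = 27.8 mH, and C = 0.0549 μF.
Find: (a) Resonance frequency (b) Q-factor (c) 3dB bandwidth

Step 1 — Resonance: ω₀ = 1/√(LC) = 1/√(0.0278·5.49e-08) = 2.56e+04 rad/s.
Step 2 — f₀ = ω₀/(2π) = 4074 Hz.
Step 3 — Series Q: Q = ω₀L/R = 2.56e+04·0.0278/26.7 = 26.65.
Step 4 — Bandwidth: Δω = ω₀/Q = 960.4 rad/s; BW = Δω/(2π) = 152.9 Hz.

(a) f₀ = 4074 Hz  (b) Q = 26.65  (c) BW = 152.9 Hz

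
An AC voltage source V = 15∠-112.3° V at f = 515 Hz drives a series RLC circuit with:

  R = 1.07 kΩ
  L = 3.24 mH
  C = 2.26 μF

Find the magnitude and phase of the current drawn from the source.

Step 1 — Angular frequency: ω = 2π·f = 2π·515 = 3236 rad/s.
Step 2 — Component impedances:
  R: Z = R = 1070 Ω
  L: Z = jωL = j·3236·0.00324 = 0 + j10.48 Ω
  C: Z = 1/(jωC) = -j/(ω·C) = 0 - j136.7 Ω
Step 3 — Series combination: Z_total = R + L + C = 1070 - j126.3 Ω = 1077∠-6.7° Ω.
Step 4 — Source phasor: V = 15∠-112.3° V = -5.692 - j13.88 V.
Step 5 — Ohm's law: I = V / Z_total = (-5.692 - j13.88) / (1070 - j126.3) = -0.003737 - j0.01341 A.
Step 6 — Convert to polar: |I| = 0.01392 A, ∠I = -105.6°.

I = 0.01392∠-105.6° A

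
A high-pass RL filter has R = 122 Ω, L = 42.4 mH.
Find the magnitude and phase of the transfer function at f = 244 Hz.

Step 1 — Angular frequency: ω = 2π·244 = 1533 rad/s.
Step 2 — Transfer function: H(jω) = jωL/(R + jωL).
Step 3 — Numerator jωL = j·65; denominator R + jωL = 122 + j65.
Step 4 — H = 0.2211 + j0.415.
Step 5 — Magnitude: |H| = 0.4702 (-6.6 dB); phase: φ = 62.0°.

|H| = 0.4702 (-6.6 dB), φ = 62.0°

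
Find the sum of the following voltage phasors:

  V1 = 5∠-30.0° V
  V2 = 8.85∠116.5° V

Step 1 — Convert each phasor to rectangular form:
  V1 = 5·(cos(-30.0°) + j·sin(-30.0°)) = 4.33 - j2.5 V
  V2 = 8.85·(cos(116.5°) + j·sin(116.5°)) = -3.949 + j7.92 V
Step 2 — Sum components: V_total = 0.3813 + j5.42 V.
Step 3 — Convert to polar: |V_total| = 5.434 V, ∠V_total = 86.0°.

V_total = 5.434∠86.0° V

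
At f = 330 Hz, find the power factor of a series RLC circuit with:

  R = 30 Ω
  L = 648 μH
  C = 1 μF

Step 1 — Angular frequency: ω = 2π·f = 2π·330 = 2073 rad/s.
Step 2 — Component impedances:
  R: Z = R = 30 Ω
  L: Z = jωL = j·2073·0.000648 = 0 + j1.344 Ω
  C: Z = 1/(jωC) = -j/(ω·C) = 0 - j482.3 Ω
Step 3 — Series combination: Z_total = R + L + C = 30 - j480.9 Ω = 481.9∠-86.4° Ω.
Step 4 — Power factor: PF = cos(φ) = Re(Z)/|Z| = 30/481.88 = 0.06226.
Step 5 — Type: Im(Z) = -480.9 ⇒ leading (phase φ = -86.4°).

PF = 0.06226 (leading, φ = -86.4°)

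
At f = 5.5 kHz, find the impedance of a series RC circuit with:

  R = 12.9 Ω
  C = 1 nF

Step 1 — Angular frequency: ω = 2π·f = 2π·5500 = 3.456e+04 rad/s.
Step 2 — Component impedances:
  R: Z = R = 12.9 Ω
  C: Z = 1/(jωC) = -j/(ω·C) = 0 - j2.894e+04 Ω
Step 3 — Series combination: Z_total = R + C = 12.9 - j2.894e+04 Ω = 2.894e+04∠-90.0° Ω.

Z = 12.9 - j2.894e+04 Ω = 2.894e+04∠-90.0° Ω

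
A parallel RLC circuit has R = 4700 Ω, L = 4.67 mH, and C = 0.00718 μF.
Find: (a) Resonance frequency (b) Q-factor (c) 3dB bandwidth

Step 1 — Resonance: ω₀ = 1/√(LC) = 1/√(0.00467·7.18e-09) = 1.727e+05 rad/s.
Step 2 — f₀ = ω₀/(2π) = 2.749e+04 Hz.
Step 3 — Parallel Q: Q = R/(ω₀L) = 4700/(1.727e+05·0.00467) = 5.828.
Step 4 — Bandwidth: Δω = ω₀/Q = 2.963e+04 rad/s; BW = Δω/(2π) = 4716 Hz.

(a) f₀ = 2.749e+04 Hz  (b) Q = 5.828  (c) BW = 4716 Hz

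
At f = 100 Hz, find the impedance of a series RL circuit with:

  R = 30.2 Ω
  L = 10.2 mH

Step 1 — Angular frequency: ω = 2π·f = 2π·100 = 628.3 rad/s.
Step 2 — Component impedances:
  R: Z = R = 30.2 Ω
  L: Z = jωL = j·628.3·0.0102 = 0 + j6.409 Ω
Step 3 — Series combination: Z_total = R + L = 30.2 + j6.409 Ω = 30.87∠12.0° Ω.

Z = 30.2 + j6.409 Ω = 30.87∠12.0° Ω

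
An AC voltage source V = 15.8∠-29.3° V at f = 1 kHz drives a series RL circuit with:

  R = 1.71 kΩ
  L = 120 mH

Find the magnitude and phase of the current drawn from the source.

Step 1 — Angular frequency: ω = 2π·f = 2π·1000 = 6283 rad/s.
Step 2 — Component impedances:
  R: Z = R = 1710 Ω
  L: Z = jωL = j·6283·0.12 = 0 + j754 Ω
Step 3 — Series combination: Z_total = R + L = 1710 + j754 Ω = 1869∠23.8° Ω.
Step 4 — Source phasor: V = 15.8∠-29.3° V = 13.78 - j7.732 V.
Step 5 — Ohm's law: I = V / Z_total = (13.78 - j7.732) / (1710 + j754) = 0.005077 - j0.00676 A.
Step 6 — Convert to polar: |I| = 0.008454 A, ∠I = -53.1°.

I = 0.008454∠-53.1° A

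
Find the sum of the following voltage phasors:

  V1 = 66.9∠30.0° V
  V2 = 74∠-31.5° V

Step 1 — Convert each phasor to rectangular form:
  V1 = 66.9·(cos(30.0°) + j·sin(30.0°)) = 57.94 + j33.45 V
  V2 = 74·(cos(-31.5°) + j·sin(-31.5°)) = 63.1 - j38.66 V
Step 2 — Sum components: V_total = 121 - j5.215 V.
Step 3 — Convert to polar: |V_total| = 121.1 V, ∠V_total = -2.5°.

V_total = 121.1∠-2.5° V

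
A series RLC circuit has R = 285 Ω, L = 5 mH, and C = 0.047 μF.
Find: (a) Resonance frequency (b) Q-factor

Step 1 — Resonance condition Im(Z)=0 gives ω₀ = 1/√(LC).
Step 2 — ω₀ = 1/√(0.005·4.7e-08) = 6.523e+04 rad/s.
Step 3 — f₀ = ω₀/(2π) = 1.038e+04 Hz.
Step 4 — Series Q: Q = ω₀L/R = 6.523e+04·0.005/285 = 1.144.

(a) f₀ = 1.038e+04 Hz  (b) Q = 1.144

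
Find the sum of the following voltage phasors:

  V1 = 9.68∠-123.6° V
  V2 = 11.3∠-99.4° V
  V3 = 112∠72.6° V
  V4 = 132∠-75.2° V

Step 1 — Convert each phasor to rectangular form:
  V1 = 9.68·(cos(-123.6°) + j·sin(-123.6°)) = -5.357 - j8.063 V
  V2 = 11.3·(cos(-99.4°) + j·sin(-99.4°)) = -1.846 - j11.15 V
  V3 = 112·(cos(72.6°) + j·sin(72.6°)) = 33.49 + j106.9 V
  V4 = 132·(cos(-75.2°) + j·sin(-75.2°)) = 33.72 - j127.6 V
Step 2 — Sum components: V_total = 60.01 - j39.96 V.
Step 3 — Convert to polar: |V_total| = 72.09 V, ∠V_total = -33.7°.

V_total = 72.09∠-33.7° V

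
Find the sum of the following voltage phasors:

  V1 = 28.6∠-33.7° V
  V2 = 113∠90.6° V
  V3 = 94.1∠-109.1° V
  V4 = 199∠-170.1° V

Step 1 — Convert each phasor to rectangular form:
  V1 = 28.6·(cos(-33.7°) + j·sin(-33.7°)) = 23.79 - j15.87 V
  V2 = 113·(cos(90.6°) + j·sin(90.6°)) = -1.183 + j113 V
  V3 = 94.1·(cos(-109.1°) + j·sin(-109.1°)) = -30.79 - j88.92 V
  V4 = 199·(cos(-170.1°) + j·sin(-170.1°)) = -196 - j34.21 V
Step 2 — Sum components: V_total = -204.2 - j26.01 V.
Step 3 — Convert to polar: |V_total| = 205.9 V, ∠V_total = -172.7°.

V_total = 205.9∠-172.7° V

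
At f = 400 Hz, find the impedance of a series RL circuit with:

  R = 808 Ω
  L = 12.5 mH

Step 1 — Angular frequency: ω = 2π·f = 2π·400 = 2513 rad/s.
Step 2 — Component impedances:
  R: Z = R = 808 Ω
  L: Z = jωL = j·2513·0.0125 = 0 + j31.42 Ω
Step 3 — Series combination: Z_total = R + L = 808 + j31.42 Ω = 808.6∠2.2° Ω.

Z = 808 + j31.42 Ω = 808.6∠2.2° Ω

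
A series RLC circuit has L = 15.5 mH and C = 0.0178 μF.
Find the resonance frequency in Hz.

Step 1 — Resonance condition Im(Z)=0 gives ω₀ = 1/√(LC).
Step 2 — ω₀ = 1/√(0.0155·1.78e-08) = 6.02e+04 rad/s.
Step 3 — f₀ = ω₀/(2π) = 9582 Hz.

f₀ = 9582 Hz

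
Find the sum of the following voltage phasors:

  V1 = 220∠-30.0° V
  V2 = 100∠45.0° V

Step 1 — Convert each phasor to rectangular form:
  V1 = 220·(cos(-30.0°) + j·sin(-30.0°)) = 190.5 - j110 V
  V2 = 100·(cos(45.0°) + j·sin(45.0°)) = 70.71 + j70.71 V
Step 2 — Sum components: V_total = 261.2 - j39.29 V.
Step 3 — Convert to polar: |V_total| = 264.2 V, ∠V_total = -8.6°.

V_total = 264.2∠-8.6° V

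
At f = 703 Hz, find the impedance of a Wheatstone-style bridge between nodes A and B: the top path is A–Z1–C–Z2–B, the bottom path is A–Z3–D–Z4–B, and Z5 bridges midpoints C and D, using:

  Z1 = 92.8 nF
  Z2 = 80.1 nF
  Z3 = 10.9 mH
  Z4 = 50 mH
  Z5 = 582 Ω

Step 1 — Angular frequency: ω = 2π·f = 2π·703 = 4417 rad/s.
Step 2 — Component impedances:
  Z1: Z = 1/(jωC) = -j/(ω·C) = 0 - j2440 Ω
  Z2: Z = 1/(jωC) = -j/(ω·C) = 0 - j2826 Ω
  Z3: Z = jωL = j·4417·0.0109 = 0 + j48.15 Ω
  Z4: Z = jωL = j·4417·0.05 = 0 + j220.9 Ω
  Z5: Z = R = 582 Ω
Step 3 — Bridge requires nodal analysis (the Z5 bridge couples midpoints C and D, so the two paths cannot be reduced to a simple series/parallel combination). Setting node B to ground and injecting 1 A at node A, the 3-node admittance system at A, C, D solves to V_A = Z_AB = 1.996 + j287.8 Ω = 287.8∠89.6° Ω.

Z = 1.996 + j287.8 Ω = 287.8∠89.6° Ω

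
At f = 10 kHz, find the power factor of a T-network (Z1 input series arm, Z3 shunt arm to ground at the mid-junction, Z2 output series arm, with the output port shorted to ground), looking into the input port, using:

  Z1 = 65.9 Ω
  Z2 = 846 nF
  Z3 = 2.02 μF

Step 1 — Angular frequency: ω = 2π·f = 2π·1e+04 = 6.283e+04 rad/s.
Step 2 — Component impedances:
  Z1: Z = R = 65.9 Ω
  Z2: Z = 1/(jωC) = -j/(ω·C) = 0 - j18.81 Ω
  Z3: Z = 1/(jωC) = -j/(ω·C) = 0 - j7.879 Ω
Step 3 — With the output port shorted to ground, the output series arm Z2 runs from the junction to ground; the shunt arm Z3 also runs from the junction to ground. They appear in parallel: Z3 || Z2 = 0 - j5.553 Ω.
Step 4 — Series with input arm Z1: Z_in = Z1 + (Z3 || Z2) = 65.9 - j5.553 Ω = 66.13∠-4.8° Ω.
Step 5 — Power factor: PF = cos(φ) = Re(Z)/|Z| = 65.9/66.13 = 0.9965.
Step 6 — Type: Im(Z) = -5.553 ⇒ leading (phase φ = -4.8°).

PF = 0.9965 (leading, φ = -4.8°)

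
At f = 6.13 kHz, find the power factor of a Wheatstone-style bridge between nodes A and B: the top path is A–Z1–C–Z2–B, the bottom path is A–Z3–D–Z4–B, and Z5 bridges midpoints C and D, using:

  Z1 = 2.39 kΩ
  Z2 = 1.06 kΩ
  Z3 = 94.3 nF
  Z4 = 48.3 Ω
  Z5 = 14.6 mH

Step 1 — Angular frequency: ω = 2π·f = 2π·6130 = 3.852e+04 rad/s.
Step 2 — Component impedances:
  Z1: Z = R = 2390 Ω
  Z2: Z = R = 1060 Ω
  Z3: Z = 1/(jωC) = -j/(ω·C) = 0 - j275.3 Ω
  Z4: Z = R = 48.3 Ω
  Z5: Z = jωL = j·3.852e+04·0.0146 = 0 + j562.3 Ω
Step 3 — Bridge requires nodal analysis (the Z5 bridge couples midpoints C and D, so the two paths cannot be reduced to a simple series/parallel combination). Setting node B to ground and injecting 1 A at node A, the 3-node admittance system at A, C, D solves to V_A = Z_AB = 71.62 - j274.2 Ω = 283.4∠-75.4° Ω.
Step 4 — Power factor: PF = cos(φ) = Re(Z)/|Z| = 71.62/283.4 = 0.2527.
Step 5 — Type: Im(Z) = -274.2 ⇒ leading (phase φ = -75.4°).

PF = 0.2527 (leading, φ = -75.4°)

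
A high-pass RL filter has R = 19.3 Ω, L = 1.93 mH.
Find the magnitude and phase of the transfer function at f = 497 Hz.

Step 1 — Angular frequency: ω = 2π·497 = 3123 rad/s.
Step 2 — Transfer function: H(jω) = jωL/(R + jωL).
Step 3 — Numerator jωL = j·6.027; denominator R + jωL = 19.3 + j6.027.
Step 4 — H = 0.08885 + j0.2845.
Step 5 — Magnitude: |H| = 0.2981 (-10.5 dB); phase: φ = 72.7°.

|H| = 0.2981 (-10.5 dB), φ = 72.7°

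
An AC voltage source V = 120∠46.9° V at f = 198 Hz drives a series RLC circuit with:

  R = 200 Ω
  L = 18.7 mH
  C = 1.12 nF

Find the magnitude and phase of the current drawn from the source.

Step 1 — Angular frequency: ω = 2π·f = 2π·198 = 1244 rad/s.
Step 2 — Component impedances:
  R: Z = R = 200 Ω
  L: Z = jωL = j·1244·0.0187 = 0 + j23.26 Ω
  C: Z = 1/(jωC) = -j/(ω·C) = 0 - j7.177e+05 Ω
Step 3 — Series combination: Z_total = R + L + C = 200 - j7.177e+05 Ω = 7.177e+05∠-90.0° Ω.
Step 4 — Source phasor: V = 120∠46.9° V = 81.99 + j87.62 V.
Step 5 — Ohm's law: I = V / Z_total = (81.99 + j87.62) / (200 - j7.177e+05) = -0.0001221 + j0.0001143 A.
Step 6 — Convert to polar: |I| = 0.0001672 A, ∠I = 136.9°.

I = 0.0001672∠136.9° A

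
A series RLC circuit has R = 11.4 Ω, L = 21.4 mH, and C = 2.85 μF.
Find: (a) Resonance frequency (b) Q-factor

Step 1 — Resonance condition Im(Z)=0 gives ω₀ = 1/√(LC).
Step 2 — ω₀ = 1/√(0.0214·2.85e-06) = 4049 rad/s.
Step 3 — f₀ = ω₀/(2π) = 644.5 Hz.
Step 4 — Series Q: Q = ω₀L/R = 4049·0.0214/11.4 = 7.601.

(a) f₀ = 644.5 Hz  (b) Q = 7.601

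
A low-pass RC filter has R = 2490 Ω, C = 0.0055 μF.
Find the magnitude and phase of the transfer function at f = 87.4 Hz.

Step 1 — Angular frequency: ω = 2π·87.4 = 549.2 rad/s.
Step 2 — Transfer function: H(jω) = 1/(1 + jωRC).
Step 3 — Denominator: 1 + jωRC = 1 + j·549.2·2490·5.5e-09 = 1 + j0.007521.
Step 4 — H = 0.9999 - j0.00752.
Step 5 — Magnitude: |H| = 1 (-0.0 dB); phase: φ = -0.4°.

|H| = 1 (-0.0 dB), φ = -0.4°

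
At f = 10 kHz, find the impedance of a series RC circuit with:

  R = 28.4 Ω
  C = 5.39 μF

Step 1 — Angular frequency: ω = 2π·f = 2π·1e+04 = 6.283e+04 rad/s.
Step 2 — Component impedances:
  R: Z = R = 28.4 Ω
  C: Z = 1/(jωC) = -j/(ω·C) = 0 - j2.953 Ω
Step 3 — Series combination: Z_total = R + C = 28.4 - j2.953 Ω = 28.55∠-5.9° Ω.

Z = 28.4 - j2.953 Ω = 28.55∠-5.9° Ω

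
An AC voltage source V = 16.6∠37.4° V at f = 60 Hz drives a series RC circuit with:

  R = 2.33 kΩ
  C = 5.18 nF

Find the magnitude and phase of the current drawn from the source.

Step 1 — Angular frequency: ω = 2π·f = 2π·60 = 377 rad/s.
Step 2 — Component impedances:
  R: Z = R = 2330 Ω
  C: Z = 1/(jωC) = -j/(ω·C) = 0 - j5.121e+05 Ω
Step 3 — Series combination: Z_total = R + C = 2330 - j5.121e+05 Ω = 5.121e+05∠-89.7° Ω.
Step 4 — Source phasor: V = 16.6∠37.4° V = 13.19 + j10.08 V.
Step 5 — Ohm's law: I = V / Z_total = (13.19 + j10.08) / (2330 - j5.121e+05) = -1.957e-05 + j2.584e-05 A.
Step 6 — Convert to polar: |I| = 3.242e-05 A, ∠I = 127.1°.

I = 3.242e-05∠127.1° A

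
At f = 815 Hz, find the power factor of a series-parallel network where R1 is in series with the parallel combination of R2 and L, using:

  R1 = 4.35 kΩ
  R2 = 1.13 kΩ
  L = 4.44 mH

Step 1 — Angular frequency: ω = 2π·f = 2π·815 = 5121 rad/s.
Step 2 — Component impedances:
  R1: Z = R = 4350 Ω
  R2: Z = R = 1130 Ω
  L: Z = jωL = j·5121·0.00444 = 0 + j22.74 Ω
Step 3 — Parallel branch: R2 || L = 1/(1/R2 + 1/L) = 0.4573 + j22.73 Ω.
Step 4 — Series with R1: Z_total = R1 + (R2 || L) = 4350 + j22.73 Ω = 4351∠0.3° Ω.
Step 5 — Power factor: PF = cos(φ) = Re(Z)/|Z| = 4350.5/4350.5 = 1.
Step 6 — Type: Im(Z) = 22.73 ⇒ lagging (phase φ = 0.3°).

PF = 1 (lagging, φ = 0.3°)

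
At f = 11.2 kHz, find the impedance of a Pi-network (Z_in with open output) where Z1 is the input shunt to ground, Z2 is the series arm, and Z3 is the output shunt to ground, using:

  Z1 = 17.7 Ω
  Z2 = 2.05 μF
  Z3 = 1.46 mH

Step 1 — Angular frequency: ω = 2π·f = 2π·1.12e+04 = 7.037e+04 rad/s.
Step 2 — Component impedances:
  Z1: Z = R = 17.7 Ω
  Z2: Z = 1/(jωC) = -j/(ω·C) = 0 - j6.932 Ω
  Z3: Z = jωL = j·7.037e+04·0.00146 = 0 + j102.7 Ω
Step 3 — With open output, the series arm Z2 and the output shunt Z3 appear in series to ground: Z2 + Z3 = 0 + j95.81 Ω.
Step 4 — Parallel with input shunt Z1: Z_in = Z1 || (Z2 + Z3) = 17.12 + j3.162 Ω = 17.41∠10.5° Ω.

Z = 17.12 + j3.162 Ω = 17.41∠10.5° Ω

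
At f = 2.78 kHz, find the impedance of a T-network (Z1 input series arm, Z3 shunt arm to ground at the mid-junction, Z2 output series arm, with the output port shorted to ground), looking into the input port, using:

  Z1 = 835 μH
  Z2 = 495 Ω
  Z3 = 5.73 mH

Step 1 — Angular frequency: ω = 2π·f = 2π·2780 = 1.747e+04 rad/s.
Step 2 — Component impedances:
  Z1: Z = jωL = j·1.747e+04·0.000835 = 0 + j14.59 Ω
  Z2: Z = R = 495 Ω
  Z3: Z = jωL = j·1.747e+04·0.00573 = 0 + j100.1 Ω
Step 3 — With the output port shorted to ground, the output series arm Z2 runs from the junction to ground; the shunt arm Z3 also runs from the junction to ground. They appear in parallel: Z3 || Z2 = 19.44 + j96.16 Ω.
Step 4 — Series with input arm Z1: Z_in = Z1 + (Z3 || Z2) = 19.44 + j110.7 Ω = 112.4∠80.0° Ω.

Z = 19.44 + j110.7 Ω = 112.4∠80.0° Ω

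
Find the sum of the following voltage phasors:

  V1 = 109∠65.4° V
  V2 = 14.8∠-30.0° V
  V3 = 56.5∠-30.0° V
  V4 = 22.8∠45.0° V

Step 1 — Convert each phasor to rectangular form:
  V1 = 109·(cos(65.4°) + j·sin(65.4°)) = 45.37 + j99.11 V
  V2 = 14.8·(cos(-30.0°) + j·sin(-30.0°)) = 12.82 - j7.4 V
  V3 = 56.5·(cos(-30.0°) + j·sin(-30.0°)) = 48.93 - j28.25 V
  V4 = 22.8·(cos(45.0°) + j·sin(45.0°)) = 16.12 + j16.12 V
Step 2 — Sum components: V_total = 123.2 + j79.58 V.
Step 3 — Convert to polar: |V_total| = 146.7 V, ∠V_total = 32.9°.

V_total = 146.7∠32.9° V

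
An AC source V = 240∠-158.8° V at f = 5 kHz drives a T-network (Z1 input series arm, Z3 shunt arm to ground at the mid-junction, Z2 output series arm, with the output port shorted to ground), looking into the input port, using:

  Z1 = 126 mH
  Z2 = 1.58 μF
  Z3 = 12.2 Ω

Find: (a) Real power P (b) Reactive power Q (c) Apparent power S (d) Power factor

Step 1 — Angular frequency: ω = 2π·f = 2π·5000 = 3.142e+04 rad/s.
Step 2 — Component impedances:
  Z1: Z = jωL = j·3.142e+04·0.126 = 0 + j3958 Ω
  Z2: Z = 1/(jωC) = -j/(ω·C) = 0 - j20.15 Ω
  Z3: Z = R = 12.2 Ω
Step 3 — With the output port shorted to ground, the output series arm Z2 runs from the junction to ground; the shunt arm Z3 also runs from the junction to ground. They appear in parallel: Z3 || Z2 = 8.926 - j5.406 Ω.
Step 4 — Series with input arm Z1: Z_in = Z1 + (Z3 || Z2) = 8.926 + j3953 Ω = 3953∠89.9° Ω.
Step 5 — Source phasor: V = 240∠-158.8° V = -223.8 - j86.79 V.
Step 6 — Current: I = V / Z = -0.02208 + j0.05655 A = 0.06071∠111.3° A.
Step 7 — Complex power: S = V·I* = 0.0329 + j14.57 VA.
Step 8 — Real power: P = Re(S) = 0.0329 W.
Step 9 — Reactive power: Q = Im(S) = 14.57 VAR.
Step 10 — Apparent power: |S| = 14.57 VA.
Step 11 — Power factor: PF = P/|S| = 0.002258 (lagging).

(a) P = 0.0329 W  (b) Q = 14.57 VAR  (c) S = 14.57 VA  (d) PF = 0.002258 (lagging)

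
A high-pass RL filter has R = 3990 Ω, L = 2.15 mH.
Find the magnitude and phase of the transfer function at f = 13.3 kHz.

Step 1 — Angular frequency: ω = 2π·1.33e+04 = 8.357e+04 rad/s.
Step 2 — Transfer function: H(jω) = jωL/(R + jωL).
Step 3 — Numerator jωL = j·179.7; denominator R + jωL = 3990 + j179.7.
Step 4 — H = 0.002024 + j0.04494.
Step 5 — Magnitude: |H| = 0.04498 (-26.9 dB); phase: φ = 87.4°.

|H| = 0.04498 (-26.9 dB), φ = 87.4°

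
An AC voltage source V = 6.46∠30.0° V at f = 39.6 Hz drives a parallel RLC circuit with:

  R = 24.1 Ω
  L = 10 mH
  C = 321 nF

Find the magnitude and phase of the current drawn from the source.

Step 1 — Angular frequency: ω = 2π·f = 2π·39.6 = 248.8 rad/s.
Step 2 — Component impedances:
  R: Z = R = 24.1 Ω
  L: Z = jωL = j·248.8·0.01 = 0 + j2.488 Ω
  C: Z = 1/(jωC) = -j/(ω·C) = 0 - j1.252e+04 Ω
Step 3 — Parallel combination: 1/Z_total = 1/R + 1/L + 1/C; Z_total = 0.2543 + j2.462 Ω = 2.475∠84.1° Ω.
Step 4 — Source phasor: V = 6.46∠30.0° V = 5.595 + j3.23 V.
Step 5 — Ohm's law: I = V / Z_total = (5.595 + j3.23) / (0.2543 + j2.462) = 1.53 - j2.114 A.
Step 6 — Convert to polar: |I| = 2.61 A, ∠I = -54.1°.

I = 2.61∠-54.1° A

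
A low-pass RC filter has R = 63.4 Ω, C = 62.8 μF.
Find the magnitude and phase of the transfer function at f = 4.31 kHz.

Step 1 — Angular frequency: ω = 2π·4310 = 2.708e+04 rad/s.
Step 2 — Transfer function: H(jω) = 1/(1 + jωRC).
Step 3 — Denominator: 1 + jωRC = 1 + j·2.708e+04·63.4·6.28e-05 = 1 + j107.8.
Step 4 — H = 8.601e-05 - j0.009274.
Step 5 — Magnitude: |H| = 0.009274 (-40.7 dB); phase: φ = -89.5°.

|H| = 0.009274 (-40.7 dB), φ = -89.5°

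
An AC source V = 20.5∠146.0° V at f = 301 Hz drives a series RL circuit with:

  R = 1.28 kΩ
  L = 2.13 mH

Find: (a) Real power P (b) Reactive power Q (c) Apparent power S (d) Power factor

Step 1 — Angular frequency: ω = 2π·f = 2π·301 = 1891 rad/s.
Step 2 — Component impedances:
  R: Z = R = 1280 Ω
  L: Z = jωL = j·1891·0.00213 = 0 + j4.028 Ω
Step 3 — Series combination: Z_total = R + L = 1280 + j4.028 Ω = 1280∠0.2° Ω.
Step 4 — Source phasor: V = 20.5∠146.0° V = -17 + j11.46 V.
Step 5 — Current: I = V / Z = -0.01325 + j0.008998 A = 0.01602∠145.8° A.
Step 6 — Complex power: S = V·I* = 0.3283 + j0.001033 VA.
Step 7 — Real power: P = Re(S) = 0.3283 W.
Step 8 — Reactive power: Q = Im(S) = 0.001033 VAR.
Step 9 — Apparent power: |S| = 0.3283 VA.
Step 10 — Power factor: PF = P/|S| = 1 (lagging).

(a) P = 0.3283 W  (b) Q = 0.001033 VAR  (c) S = 0.3283 VA  (d) PF = 1 (lagging)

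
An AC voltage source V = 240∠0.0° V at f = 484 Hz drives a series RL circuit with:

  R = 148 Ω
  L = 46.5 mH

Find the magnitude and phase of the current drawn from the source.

Step 1 — Angular frequency: ω = 2π·f = 2π·484 = 3041 rad/s.
Step 2 — Component impedances:
  R: Z = R = 148 Ω
  L: Z = jωL = j·3041·0.0465 = 0 + j141.4 Ω
Step 3 — Series combination: Z_total = R + L = 148 + j141.4 Ω = 204.7∠43.7° Ω.
Step 4 — Source phasor: V = 240∠0.0° V = 240 V.
Step 5 — Ohm's law: I = V / Z_total = (240) / (148 + j141.4) = 0.8477 - j0.81 A.
Step 6 — Convert to polar: |I| = 1.172 A, ∠I = -43.7°.

I = 1.172∠-43.7° A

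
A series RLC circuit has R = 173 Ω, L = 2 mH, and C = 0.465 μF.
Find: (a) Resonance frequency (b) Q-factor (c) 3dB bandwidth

Step 1 — Resonance condition Im(Z)=0 gives ω₀ = 1/√(LC).
Step 2 — ω₀ = 1/√(0.002·4.65e-07) = 3.279e+04 rad/s.
Step 3 — f₀ = ω₀/(2π) = 5219 Hz.
Step 4 — Series Q: Q = ω₀L/R = 3.279e+04·0.002/173 = 0.3791.
Step 5 — 3dB bandwidth: Δω = ω₀/Q = 8.65e+04 rad/s; BW = Δω/(2π) = 1.377e+04 Hz.

(a) f₀ = 5219 Hz  (b) Q = 0.3791  (c) BW = 1.377e+04 Hz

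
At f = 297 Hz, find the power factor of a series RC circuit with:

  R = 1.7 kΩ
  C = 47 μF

Step 1 — Angular frequency: ω = 2π·f = 2π·297 = 1866 rad/s.
Step 2 — Component impedances:
  R: Z = R = 1700 Ω
  C: Z = 1/(jωC) = -j/(ω·C) = 0 - j11.4 Ω
Step 3 — Series combination: Z_total = R + C = 1700 - j11.4 Ω = 1700∠-0.4° Ω.
Step 4 — Power factor: PF = cos(φ) = Re(Z)/|Z| = 1700/1700 = 1.
Step 5 — Type: Im(Z) = -11.4 ⇒ leading (phase φ = -0.4°).

PF = 1 (leading, φ = -0.4°)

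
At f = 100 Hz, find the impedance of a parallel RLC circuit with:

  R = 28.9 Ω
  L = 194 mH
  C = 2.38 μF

Step 1 — Angular frequency: ω = 2π·f = 2π·100 = 628.3 rad/s.
Step 2 — Component impedances:
  R: Z = R = 28.9 Ω
  L: Z = jωL = j·628.3·0.194 = 0 + j121.9 Ω
  C: Z = 1/(jωC) = -j/(ω·C) = 0 - j668.7 Ω
Step 3 — Parallel combination: 1/Z_total = 1/R + 1/L + 1/C; Z_total = 27.85 + j5.4 Ω = 28.37∠11.0° Ω.

Z = 27.85 + j5.4 Ω = 28.37∠11.0° Ω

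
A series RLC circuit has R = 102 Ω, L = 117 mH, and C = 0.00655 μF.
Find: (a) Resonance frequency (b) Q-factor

Step 1 — Resonance condition Im(Z)=0 gives ω₀ = 1/√(LC).
Step 2 — ω₀ = 1/√(0.117·6.55e-09) = 3.612e+04 rad/s.
Step 3 — f₀ = ω₀/(2π) = 5749 Hz.
Step 4 — Series Q: Q = ω₀L/R = 3.612e+04·0.117/102 = 41.44.

(a) f₀ = 5749 Hz  (b) Q = 41.44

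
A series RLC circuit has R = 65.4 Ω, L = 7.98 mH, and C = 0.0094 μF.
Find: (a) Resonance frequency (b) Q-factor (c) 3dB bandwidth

Step 1 — Resonance: ω₀ = 1/√(LC) = 1/√(0.00798·9.4e-09) = 1.155e+05 rad/s.
Step 2 — f₀ = ω₀/(2π) = 1.838e+04 Hz.
Step 3 — Series Q: Q = ω₀L/R = 1.155e+05·0.00798/65.4 = 14.09.
Step 4 — Bandwidth: Δω = ω₀/Q = 8195 rad/s; BW = Δω/(2π) = 1304 Hz.

(a) f₀ = 1.838e+04 Hz  (b) Q = 14.09  (c) BW = 1304 Hz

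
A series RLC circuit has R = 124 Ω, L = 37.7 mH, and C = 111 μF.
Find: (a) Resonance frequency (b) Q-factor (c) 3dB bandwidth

Step 1 — Resonance: ω₀ = 1/√(LC) = 1/√(0.0377·0.000111) = 488.8 rad/s.
Step 2 — f₀ = ω₀/(2π) = 77.8 Hz.
Step 3 — Series Q: Q = ω₀L/R = 488.8·0.0377/124 = 0.1486.
Step 4 — Bandwidth: Δω = ω₀/Q = 3289 rad/s; BW = Δω/(2π) = 523.5 Hz.

(a) f₀ = 77.8 Hz  (b) Q = 0.1486  (c) BW = 523.5 Hz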